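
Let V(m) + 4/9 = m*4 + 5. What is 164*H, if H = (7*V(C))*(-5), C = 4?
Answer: -1061900/9 ≈ -1.1799e+5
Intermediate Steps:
V(m) = 41/9 + 4*m (V(m) = -4/9 + (m*4 + 5) = -4/9 + (4*m + 5) = -4/9 + (5 + 4*m) = 41/9 + 4*m)
H = -6475/9 (H = (7*(41/9 + 4*4))*(-5) = (7*(41/9 + 16))*(-5) = (7*(185/9))*(-5) = (1295/9)*(-5) = -6475/9 ≈ -719.44)
164*H = 164*(-6475/9) = -1061900/9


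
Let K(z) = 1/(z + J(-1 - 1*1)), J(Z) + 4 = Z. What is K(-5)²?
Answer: 1/121 ≈ 0.0082645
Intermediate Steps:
J(Z) = -4 + Z
K(z) = 1/(-6 + z) (K(z) = 1/(z + (-4 + (-1 - 1*1))) = 1/(z + (-4 + (-1 - 1))) = 1/(z + (-4 - 2)) = 1/(z - 6) = 1/(-6 + z))
K(-5)² = (1/(-6 - 5))² = (1/(-11))² = (-1/11)² = 1/121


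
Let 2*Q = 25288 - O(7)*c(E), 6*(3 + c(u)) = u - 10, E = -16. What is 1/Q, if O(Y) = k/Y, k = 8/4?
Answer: 21/265546 ≈ 7.9082e-5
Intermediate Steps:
k = 2 (k = 8*(¼) = 2)
O(Y) = 2/Y
c(u) = -14/3 + u/6 (c(u) = -3 + (u - 10)/6 = -3 + (-10 + u)/6 = -3 + (-5/3 + u/6) = -14/3 + u/6)
Q = 265546/21 (Q = (25288 - 2/7*(-14/3 + (⅙)*(-16)))/2 = (25288 - 2*(⅐)*(-14/3 - 8/3))/2 = (25288 - 2*(-22)/(7*3))/2 = (25288 - 1*(-44/21))/2 = (25288 + 44/21)/2 = (½)*(531092/21) = 265546/21 ≈ 12645.)
1/Q = 1/(265546/21) = 21/265546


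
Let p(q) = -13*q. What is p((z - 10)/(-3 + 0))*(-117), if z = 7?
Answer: 1521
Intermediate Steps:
p((z - 10)/(-3 + 0))*(-117) = -13*(7 - 10)/(-3 + 0)*(-117) = -(-39)/(-3)*(-117) = -(-39)*(-1)/3*(-117) = -13*1*(-117) = -13*(-117) = 1521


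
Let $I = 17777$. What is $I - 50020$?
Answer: $-32243$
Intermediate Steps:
$I - 50020 = 17777 - 50020 = -32243$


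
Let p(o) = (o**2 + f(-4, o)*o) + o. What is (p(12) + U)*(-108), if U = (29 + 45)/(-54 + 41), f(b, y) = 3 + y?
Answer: -463752/13 ≈ -35673.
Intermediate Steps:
p(o) = o + o**2 + o*(3 + o) (p(o) = (o**2 + (3 + o)*o) + o = (o**2 + o*(3 + o)) + o = o + o**2 + o*(3 + o))
U = -74/13 (U = 74/(-13) = 74*(-1/13) = -74/13 ≈ -5.6923)
(p(12) + U)*(-108) = (2*12*(2 + 12) - 74/13)*(-108) = (2*12*14 - 74/13)*(-108) = (336 - 74/13)*(-108) = (4294/13)*(-108) = -463752/13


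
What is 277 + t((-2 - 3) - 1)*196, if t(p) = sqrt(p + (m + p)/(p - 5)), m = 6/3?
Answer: 277 + 196*I*sqrt(682)/11 ≈ 277.0 + 465.32*I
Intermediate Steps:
m = 2 (m = 6*(1/3) = 2)
t(p) = sqrt(p + (2 + p)/(-5 + p)) (t(p) = sqrt(p + (2 + p)/(p - 5)) = sqrt(p + (2 + p)/(-5 + p)))
277 + t((-2 - 3) - 1)*196 = 277 + sqrt((2 + ((-2 - 3) - 1) + ((-2 - 3) - 1)*(-5 + ((-2 - 3) - 1)))/(-5 + ((-2 - 3) - 1)))*196 = 277 + sqrt((2 + (-5 - 1) + (-5 - 1)*(-5 + (-5 - 1)))/(-5 + (-5 - 1)))*196 = 277 + sqrt((2 - 6 - 6*(-5 - 6))/(-5 - 6))*196 = 277 + sqrt((2 - 6 - 6*(-11))/(-11))*196 = 277 + sqrt(-(2 - 6 + 66)/11)*196 = 277 + sqrt(-1/11*62)*196 = 277 + sqrt(-62/11)*196 = 277 + (I*sqrt(682)/11)*196 = 277 + 196*I*sqrt(682)/11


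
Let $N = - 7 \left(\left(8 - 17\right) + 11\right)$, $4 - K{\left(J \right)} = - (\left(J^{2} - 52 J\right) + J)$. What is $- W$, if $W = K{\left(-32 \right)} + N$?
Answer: $-2646$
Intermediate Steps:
$K{\left(J \right)} = 4 + J^{2} - 51 J$ ($K{\left(J \right)} = 4 - - (\left(J^{2} - 52 J\right) + J) = 4 - - (J^{2} - 51 J) = 4 - \left(- J^{2} + 51 J\right) = 4 + \left(J^{2} - 51 J\right) = 4 + J^{2} - 51 J$)
$N = -14$ ($N = - 7 \left(-9 + 11\right) = \left(-7\right) 2 = -14$)
$W = 2646$ ($W = \left(4 + \left(-32\right)^{2} - -1632\right) - 14 = \left(4 + 1024 + 1632\right) - 14 = 2660 - 14 = 2646$)
$- W = \left(-1\right) 2646 = -2646$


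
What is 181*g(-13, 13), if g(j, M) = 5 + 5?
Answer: 1810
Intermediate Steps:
g(j, M) = 10
181*g(-13, 13) = 181*10 = 1810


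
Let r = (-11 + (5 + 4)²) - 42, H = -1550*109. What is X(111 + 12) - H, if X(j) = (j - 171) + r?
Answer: 168930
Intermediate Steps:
H = -168950
r = 28 (r = (-11 + 9²) - 42 = (-11 + 81) - 42 = 70 - 42 = 28)
X(j) = -143 + j (X(j) = (j - 171) + 28 = (-171 + j) + 28 = -143 + j)
X(111 + 12) - H = (-143 + (111 + 12)) - 1*(-168950) = (-143 + 123) + 168950 = -20 + 168950 = 168930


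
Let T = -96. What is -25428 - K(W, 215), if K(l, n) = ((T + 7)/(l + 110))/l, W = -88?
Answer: -49228697/1936 ≈ -25428.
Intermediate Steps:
K(l, n) = -89/(l*(110 + l)) (K(l, n) = ((-96 + 7)/(l + 110))/l = (-89/(110 + l))/l = -89/(l*(110 + l)))
-25428 - K(W, 215) = -25428 - (-89)/((-88)*(110 - 88)) = -25428 - (-89)*(-1)/(88*22) = -25428 - 1*89/1936 = -25428 - 89/1936 = -49228697/1936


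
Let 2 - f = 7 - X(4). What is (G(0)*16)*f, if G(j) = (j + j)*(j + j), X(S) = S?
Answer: 0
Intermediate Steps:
G(j) = 4*j² (G(j) = (2*j)*(2*j) = 4*j²)
f = -1 (f = 2 - (7 - 1*4) = 2 - (7 - 4) = 2 - 1*3 = 2 - 3 = -1)
(G(0)*16)*f = ((4*0²)*16)*(-1) = ((4*0)*16)*(-1) = (0*16)*(-1) = 0*(-1) = 0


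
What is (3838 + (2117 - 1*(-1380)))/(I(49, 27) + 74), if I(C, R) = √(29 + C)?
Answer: 271395/2699 - 7335*√78/5398 ≈ 88.553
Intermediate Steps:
(3838 + (2117 - 1*(-1380)))/(I(49, 27) + 74) = (3838 + (2117 - 1*(-1380)))/(√(29 + 49) + 74) = (3838 + (2117 + 1380))/(√78 + 74) = (3838 + 3497)/(74 + √78) = 7335/(74 + √78)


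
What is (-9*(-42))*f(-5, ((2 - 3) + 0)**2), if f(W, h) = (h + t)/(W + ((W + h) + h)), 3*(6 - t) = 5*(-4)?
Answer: -2583/4 ≈ -645.75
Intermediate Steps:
t = 38/3 (t = 6 - 5*(-4)/3 = 6 - 1/3*(-20) = 6 + 20/3 = 38/3 ≈ 12.667)
f(W, h) = (38/3 + h)/(2*W + 2*h) (f(W, h) = (h + 38/3)/(W + ((W + h) + h)) = (38/3 + h)/(W + (W + 2*h)) = (38/3 + h)/(2*W + 2*h))
(-9*(-42))*f(-5, ((2 - 3) + 0)**2) = (-9*(-42))*((19/3 + ((2 - 3) + 0)**2/2)/(-5 + ((2 - 3) + 0)**2)) = 378*((19/3 + (-1 + 0)**2/2)/(-5 + (-1 + 0)**2)) = 378*((19/3 + (1/2)*(-1)**2)/(-5 + (-1)**2)) = 378*((19/3 + (1/2)*1)/(-5 + 1)) = 378*((19/3 + 1/2)/(-4)) = 378*(-1/4*41/6) = 378*(-41/24) = -2583/4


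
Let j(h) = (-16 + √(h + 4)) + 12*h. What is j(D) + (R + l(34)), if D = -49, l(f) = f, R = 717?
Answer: 147 + 3*I*√5 ≈ 147.0 + 6.7082*I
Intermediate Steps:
j(h) = -16 + √(4 + h) + 12*h (j(h) = (-16 + √(4 + h)) + 12*h = -16 + √(4 + h) + 12*h)
j(D) + (R + l(34)) = (-16 + √(4 - 49) + 12*(-49)) + (717 + 34) = (-16 + √(-45) - 588) + 751 = (-16 + 3*I*√5 - 588) + 751 = (-604 + 3*I*√5) + 751 = 147 + 3*I*√5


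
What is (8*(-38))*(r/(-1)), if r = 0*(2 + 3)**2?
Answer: 0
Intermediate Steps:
r = 0 (r = 0*5**2 = 0*25 = 0)
(8*(-38))*(r/(-1)) = (8*(-38))*(0/(-1)) = -0*(-1) = -304*0 = 0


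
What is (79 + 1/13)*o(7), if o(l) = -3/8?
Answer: -771/26 ≈ -29.654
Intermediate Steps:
o(l) = -3/8 (o(l) = -3*⅛ = -3/8)
(79 + 1/13)*o(7) = (79 + 1/13)*(-3/8) = (1028/13)*(-3/8) = -771/26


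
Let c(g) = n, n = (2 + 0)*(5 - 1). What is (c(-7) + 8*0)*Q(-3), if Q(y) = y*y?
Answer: 72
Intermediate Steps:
n = 8 (n = 2*4 = 8)
c(g) = 8
Q(y) = y²
(c(-7) + 8*0)*Q(-3) = (8 + 8*0)*(-3)² = (8 + 0)*9 = 8*9 = 72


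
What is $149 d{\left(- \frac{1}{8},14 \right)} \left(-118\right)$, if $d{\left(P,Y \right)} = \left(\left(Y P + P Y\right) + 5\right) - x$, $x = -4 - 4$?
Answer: $-167029$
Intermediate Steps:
$x = -8$ ($x = -4 - 4 = -8$)
$d{\left(P,Y \right)} = 13 + 2 P Y$ ($d{\left(P,Y \right)} = \left(\left(Y P + P Y\right) + 5\right) - -8 = \left(\left(P Y + P Y\right) + 5\right) + 8 = \left(2 P Y + 5\right) + 8 = \left(5 + 2 P Y\right) + 8 = 13 + 2 P Y$)
$149 d{\left(- \frac{1}{8},14 \right)} \left(-118\right) = 149 \left(13 + 2 \left(- \frac{1}{8}\right) 14\right) \left(-118\right) = 149 \left(13 - \frac{7}{2}\right) \left(-118\right) = 149 \cdot \frac{19}{2} \left(-118\right) = \frac{2831}{2} \left(-118\right) = -167029$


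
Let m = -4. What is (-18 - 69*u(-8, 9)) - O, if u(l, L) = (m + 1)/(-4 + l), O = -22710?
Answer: 90699/4 ≈ 22675.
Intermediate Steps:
u(l, L) = -3/(-4 + l) (u(l, L) = (-4 + 1)/(-4 + l) = -3/(-4 + l))
(-18 - 69*u(-8, 9)) - O = (-18 - (-207)/(-4 - 8)) - 1*(-22710) = (-18 - (-207)/(-12)) + 22710 = (-18 - (-207)*(-1)/12) + 22710 = (-18 - 69*1/4) + 22710 = (-18 - 69/4) + 22710 = -141/4 + 22710 = 90699/4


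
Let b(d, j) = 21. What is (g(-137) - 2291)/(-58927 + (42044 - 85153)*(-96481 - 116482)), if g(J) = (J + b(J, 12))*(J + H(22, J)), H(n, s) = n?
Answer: 3683/3060187680 ≈ 1.2035e-6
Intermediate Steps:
g(J) = (21 + J)*(22 + J) (g(J) = (J + 21)*(J + 22) = (21 + J)*(22 + J))
(g(-137) - 2291)/(-58927 + (42044 - 85153)*(-96481 - 116482)) = ((462 + (-137)**2 + 43*(-137)) - 2291)/(-58927 + (42044 - 85153)*(-96481 - 116482)) = ((462 + 18769 - 5891) - 2291)/(-58927 - 43109*(-212963)) = (13340 - 2291)/(-58927 + 9180621967) = 11049/9180563040 = 11049*(1/9180563040) = 3683/3060187680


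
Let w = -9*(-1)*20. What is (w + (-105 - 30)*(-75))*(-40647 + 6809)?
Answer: -348700590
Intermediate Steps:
w = 180 (w = 9*20 = 180)
(w + (-105 - 30)*(-75))*(-40647 + 6809) = (180 + (-105 - 30)*(-75))*(-40647 + 6809) = (180 - 135*(-75))*(-33838) = (180 + 10125)*(-33838) = 10305*(-33838) = -348700590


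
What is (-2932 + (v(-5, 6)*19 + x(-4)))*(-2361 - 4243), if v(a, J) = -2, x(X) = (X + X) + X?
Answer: 19693128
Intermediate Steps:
x(X) = 3*X (x(X) = 2*X + X = 3*X)
(-2932 + (v(-5, 6)*19 + x(-4)))*(-2361 - 4243) = (-2932 + (-2*19 + 3*(-4)))*(-2361 - 4243) = (-2932 + (-38 - 12))*(-6604) = (-2932 - 50)*(-6604) = -2982*(-6604) = 19693128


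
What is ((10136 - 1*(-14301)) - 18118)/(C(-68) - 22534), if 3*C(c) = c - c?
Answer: -6319/22534 ≈ -0.28042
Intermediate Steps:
C(c) = 0 (C(c) = (c - c)/3 = (1/3)*0 = 0)
((10136 - 1*(-14301)) - 18118)/(C(-68) - 22534) = ((10136 - 1*(-14301)) - 18118)/(0 - 22534) = ((10136 + 14301) - 18118)/(-22534) = (24437 - 18118)*(-1/22534) = 6319*(-1/22534) = -6319/22534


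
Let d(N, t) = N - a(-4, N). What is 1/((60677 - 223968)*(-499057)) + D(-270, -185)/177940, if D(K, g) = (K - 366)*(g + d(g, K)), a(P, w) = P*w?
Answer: 2876487552496823/725030023074539 ≈ 3.9674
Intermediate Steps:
d(N, t) = 5*N (d(N, t) = N - (-4)*N = N + 4*N = 5*N)
D(K, g) = 6*g*(-366 + K) (D(K, g) = (K - 366)*(g + 5*g) = (-366 + K)*(6*g) = 6*g*(-366 + K))
1/((60677 - 223968)*(-499057)) + D(-270, -185)/177940 = 1/((60677 - 223968)*(-499057)) + (6*(-185)*(-366 - 270))/177940 = -1/499057/(-163291) + (6*(-185)*(-636))*(1/177940) = -1/163291*(-1/499057) + 705960*(1/177940) = 1/81491516587 + 35298/8897 = 2876487552496823/725030023074539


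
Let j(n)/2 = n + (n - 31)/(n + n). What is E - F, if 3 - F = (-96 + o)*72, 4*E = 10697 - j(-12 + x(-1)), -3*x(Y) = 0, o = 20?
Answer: -134191/48 ≈ -2795.6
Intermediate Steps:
x(Y) = 0 (x(Y) = -⅓*0 = 0)
j(n) = 2*n + (-31 + n)/n (j(n) = 2*(n + (n - 31)/(n + n)) = 2*(n + (-31 + n)/((2*n))) = 2*(n + (-31 + n)*(1/(2*n))) = 2*(n + (-31 + n)/(2*n)) = 2*n + (-31 + n)/n)
E = 128609/48 (E = (10697 - (1 - 31/(-12 + 0) + 2*(-12 + 0)))/4 = (10697 - (1 - 31/(-12) + 2*(-12)))/4 = (10697 - (1 - 31*(-1/12) - 24))/4 = (10697 - (1 + 31/12 - 24))/4 = (10697 - 1*(-245/12))/4 = (10697 + 245/12)/4 = (¼)*(128609/12) = 128609/48 ≈ 2679.4)
F = 5475 (F = 3 - (-96 + 20)*72 = 3 - (-76)*72 = 3 - 1*(-5472) = 3 + 5472 = 5475)
E - F = 128609/48 - 1*5475 = 128609/48 - 5475 = -134191/48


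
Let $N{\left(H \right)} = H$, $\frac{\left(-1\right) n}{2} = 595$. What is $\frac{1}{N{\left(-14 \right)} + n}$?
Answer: $- \frac{1}{1204} \approx -0.00083056$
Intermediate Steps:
$n = -1190$ ($n = \left(-2\right) 595 = -1190$)
$\frac{1}{N{\left(-14 \right)} + n} = \frac{1}{-14 - 1190} = \frac{1}{-1204} = - \frac{1}{1204}$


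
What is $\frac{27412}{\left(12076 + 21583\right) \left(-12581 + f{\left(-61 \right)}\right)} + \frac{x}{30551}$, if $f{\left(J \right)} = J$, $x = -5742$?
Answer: $- \frac{174582608992}{928569446427} \approx -0.18801$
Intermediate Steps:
$\frac{27412}{\left(12076 + 21583\right) \left(-12581 + f{\left(-61 \right)}\right)} + \frac{x}{30551} = \frac{27412}{\left(12076 + 21583\right) \left(-12581 - 61\right)} - \frac{5742}{30551} = \frac{27412}{33659 \left(-12642\right)} - \frac{5742}{30551} = \frac{27412}{-425517078} - \frac{5742}{30551} = 27412 \left(- \frac{1}{425517078}\right) - \frac{5742}{30551} = - \frac{1958}{30394077} - \frac{5742}{30551} = - \frac{174582608992}{928569446427}$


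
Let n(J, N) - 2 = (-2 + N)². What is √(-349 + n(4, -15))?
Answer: I*√58 ≈ 7.6158*I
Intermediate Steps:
n(J, N) = 2 + (-2 + N)²
√(-349 + n(4, -15)) = √(-349 + (2 + (-2 - 15)²)) = √(-349 + (2 + (-17)²)) = √(-349 + (2 + 289)) = √(-349 + 291) = √(-58) = I*√58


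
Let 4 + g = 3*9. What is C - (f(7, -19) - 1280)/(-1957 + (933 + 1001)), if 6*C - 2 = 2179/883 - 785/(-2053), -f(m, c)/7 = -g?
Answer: -5984455483/125083131 ≈ -47.844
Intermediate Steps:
g = 23 (g = -4 + 3*9 = -4 + 27 = 23)
f(m, c) = 161 (f(m, c) = -(-7)*23 = -7*(-23) = 161)
C = 4396120/5438397 (C = ⅓ + (2179/883 - 785/(-2053))/6 = ⅓ + (2179*(1/883) - 785*(-1/2053))/6 = ⅓ + (2179/883 + 785/2053)/6 = ⅓ + (⅙)*(5166642/1812799) = ⅓ + 861107/1812799 = 4396120/5438397 ≈ 0.80835)
C - (f(7, -19) - 1280)/(-1957 + (933 + 1001)) = 4396120/5438397 - (161 - 1280)/(-1957 + (933 + 1001)) = 4396120/5438397 - (-1119)/(-1957 + 1934) = 4396120/5438397 - (-1119)/(-23) = 4396120/5438397 - (-1119)*(-1)/23 = 4396120/5438397 - 1*1119/23 = 4396120/5438397 - 1119/23 = -5984455483/125083131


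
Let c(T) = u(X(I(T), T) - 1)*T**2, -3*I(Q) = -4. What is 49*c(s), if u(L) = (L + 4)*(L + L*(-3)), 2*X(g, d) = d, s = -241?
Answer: -162519059745/2 ≈ -8.1260e+10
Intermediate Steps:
I(Q) = 4/3 (I(Q) = -1/3*(-4) = 4/3)
X(g, d) = d/2
u(L) = -2*L*(4 + L) (u(L) = (4 + L)*(L - 3*L) = (4 + L)*(-2*L) = -2*L*(4 + L))
c(T) = -2*T**2*(-1 + T/2)*(3 + T/2) (c(T) = (-2*(T/2 - 1)*(4 + (T/2 - 1)))*T**2 = (-2*(-1 + T/2)*(4 + (-1 + T/2)))*T**2 = (-2*(-1 + T/2)*(3 + T/2))*T**2 = -2*T**2*(-1 + T/2)*(3 + T/2))
49*c(s) = 49*(-1/2*(-241)**2*(-2 - 241)*(6 - 241)) = 49*(-1/2*58081*(-243)*(-235)) = 49*(-3316715505/2) = -162519059745/2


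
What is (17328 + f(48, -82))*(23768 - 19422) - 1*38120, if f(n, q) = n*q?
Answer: 58163512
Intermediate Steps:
(17328 + f(48, -82))*(23768 - 19422) - 1*38120 = (17328 + 48*(-82))*(23768 - 19422) - 1*38120 = (17328 - 3936)*4346 - 38120 = 13392*4346 - 38120 = 58201632 - 38120 = 58163512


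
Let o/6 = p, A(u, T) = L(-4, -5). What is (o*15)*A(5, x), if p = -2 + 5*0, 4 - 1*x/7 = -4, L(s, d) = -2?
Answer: 360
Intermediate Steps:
x = 56 (x = 28 - 7*(-4) = 28 + 28 = 56)
A(u, T) = -2
p = -2 (p = -2 + 0 = -2)
o = -12 (o = 6*(-2) = -12)
(o*15)*A(5, x) = -12*15*(-2) = -180*(-2) = 360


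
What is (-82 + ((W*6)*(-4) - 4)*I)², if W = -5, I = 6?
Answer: 376996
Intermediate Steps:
(-82 + ((W*6)*(-4) - 4)*I)² = (-82 + (-5*6*(-4) - 4)*6)² = (-82 + (-30*(-4) - 4)*6)² = (-82 + (120 - 4)*6)² = (-82 + 116*6)² = (-82 + 696)² = 614² = 376996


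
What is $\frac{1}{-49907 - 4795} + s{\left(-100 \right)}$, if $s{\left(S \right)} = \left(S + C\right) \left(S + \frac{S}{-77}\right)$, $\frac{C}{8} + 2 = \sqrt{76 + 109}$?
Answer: $\frac{48225283123}{4212054} - \frac{60800 \sqrt{185}}{77} \approx 709.49$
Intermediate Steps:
$C = -16 + 8 \sqrt{185}$ ($C = -16 + 8 \sqrt{76 + 109} = -16 + 8 \sqrt{185} \approx 92.812$)
$s{\left(S \right)} = \frac{76 S \left(-16 + S + 8 \sqrt{185}\right)}{77}$ ($s{\left(S \right)} = \left(S - \left(16 - 8 \sqrt{185}\right)\right) \left(S + \frac{S}{-77}\right) = \left(-16 + S + 8 \sqrt{185}\right) \left(S + S \left(- \frac{1}{77}\right)\right) = \left(-16 + S + 8 \sqrt{185}\right) \left(S - \frac{S}{77}\right) = \left(-16 + S + 8 \sqrt{185}\right) \frac{76 S}{77} = \frac{76 S \left(-16 + S + 8 \sqrt{185}\right)}{77}$)
$\frac{1}{-49907 - 4795} + s{\left(-100 \right)} = \frac{1}{-49907 - 4795} + \frac{76}{77} \left(-100\right) \left(-16 - 100 + 8 \sqrt{185}\right) = \frac{1}{-54702} + \frac{76}{77} \left(-100\right) \left(-116 + 8 \sqrt{185}\right) = - \frac{1}{54702} + \left(\frac{881600}{77} - \frac{60800 \sqrt{185}}{77}\right) = \frac{48225283123}{4212054} - \frac{60800 \sqrt{185}}{77}$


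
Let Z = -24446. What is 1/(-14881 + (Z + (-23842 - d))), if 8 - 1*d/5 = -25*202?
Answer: -1/88459 ≈ -1.1305e-5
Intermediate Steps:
d = 25290 (d = 40 - (-125)*202 = 40 - 5*(-5050) = 40 + 25250 = 25290)
1/(-14881 + (Z + (-23842 - d))) = 1/(-14881 + (-24446 + (-23842 - 1*25290))) = 1/(-14881 + (-24446 + (-23842 - 25290))) = 1/(-14881 + (-24446 - 49132)) = 1/(-14881 - 73578) = 1/(-88459) = -1/88459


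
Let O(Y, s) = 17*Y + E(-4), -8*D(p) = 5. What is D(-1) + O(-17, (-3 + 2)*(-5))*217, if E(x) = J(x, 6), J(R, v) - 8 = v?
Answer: -477405/8 ≈ -59676.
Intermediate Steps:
J(R, v) = 8 + v
D(p) = -5/8 (D(p) = -⅛*5 = -5/8)
E(x) = 14 (E(x) = 8 + 6 = 14)
O(Y, s) = 14 + 17*Y (O(Y, s) = 17*Y + 14 = 14 + 17*Y)
D(-1) + O(-17, (-3 + 2)*(-5))*217 = -5/8 + (14 + 17*(-17))*217 = -5/8 + (14 - 289)*217 = -5/8 - 275*217 = -5/8 - 59675 = -477405/8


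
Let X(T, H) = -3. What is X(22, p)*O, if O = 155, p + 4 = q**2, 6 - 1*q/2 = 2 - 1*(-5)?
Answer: -465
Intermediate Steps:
q = -2 (q = 12 - 2*(2 - 1*(-5)) = 12 - 2*(2 + 5) = 12 - 2*7 = 12 - 14 = -2)
p = 0 (p = -4 + (-2)**2 = -4 + 4 = 0)
X(22, p)*O = -3*155 = -465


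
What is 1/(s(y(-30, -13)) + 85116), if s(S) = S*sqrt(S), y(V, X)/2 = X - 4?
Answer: 21279/1811193190 + 17*I*sqrt(34)/3622386380 ≈ 1.1749e-5 + 2.7365e-8*I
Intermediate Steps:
y(V, X) = -8 + 2*X (y(V, X) = 2*(X - 4) = 2*(-4 + X) = -8 + 2*X)
s(S) = S**(3/2)
1/(s(y(-30, -13)) + 85116) = 1/((-8 + 2*(-13))**(3/2) + 85116) = 1/((-8 - 26)**(3/2) + 85116) = 1/((-34)**(3/2) + 85116) = 1/(-34*I*sqrt(34) + 85116) = 1/(85116 - 34*I*sqrt(34))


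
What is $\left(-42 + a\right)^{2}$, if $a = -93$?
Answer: $18225$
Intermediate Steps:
$\left(-42 + a\right)^{2} = \left(-42 - 93\right)^{2} = \left(-135\right)^{2} = 18225$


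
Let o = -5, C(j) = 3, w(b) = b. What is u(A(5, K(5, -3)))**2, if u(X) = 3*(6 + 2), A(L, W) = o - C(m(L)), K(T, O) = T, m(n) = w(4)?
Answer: 576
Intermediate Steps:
m(n) = 4
A(L, W) = -8 (A(L, W) = -5 - 1*3 = -5 - 3 = -8)
u(X) = 24 (u(X) = 3*8 = 24)
u(A(5, K(5, -3)))**2 = 24**2 = 576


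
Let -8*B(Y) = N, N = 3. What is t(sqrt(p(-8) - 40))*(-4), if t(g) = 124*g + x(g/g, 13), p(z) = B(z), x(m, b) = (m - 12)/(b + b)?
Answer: 22/13 - 124*I*sqrt(646) ≈ 1.6923 - 3151.6*I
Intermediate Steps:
x(m, b) = (-12 + m)/(2*b) (x(m, b) = (-12 + m)/((2*b)) = (-12 + m)*(1/(2*b)) = (-12 + m)/(2*b))
B(Y) = -3/8 (B(Y) = -1/8*3 = -3/8)
p(z) = -3/8
t(g) = -11/26 + 124*g (t(g) = 124*g + (1/2)*(-12 + g/g)/13 = 124*g + (1/2)*(1/13)*(-12 + 1) = 124*g + (1/2)*(1/13)*(-11) = 124*g - 11/26 = -11/26 + 124*g)
t(sqrt(p(-8) - 40))*(-4) = (-11/26 + 124*sqrt(-3/8 - 40))*(-4) = (-11/26 + 124*sqrt(-323/8))*(-4) = (-11/26 + 124*(I*sqrt(646)/4))*(-4) = (-11/26 + 31*I*sqrt(646))*(-4) = 22/13 - 124*I*sqrt(646)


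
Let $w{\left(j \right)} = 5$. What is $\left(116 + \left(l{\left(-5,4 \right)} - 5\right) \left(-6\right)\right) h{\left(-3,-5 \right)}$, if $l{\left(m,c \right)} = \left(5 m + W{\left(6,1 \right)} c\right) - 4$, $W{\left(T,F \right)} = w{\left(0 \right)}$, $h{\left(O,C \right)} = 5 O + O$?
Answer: $-3600$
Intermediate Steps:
$h{\left(O,C \right)} = 6 O$
$W{\left(T,F \right)} = 5$
$l{\left(m,c \right)} = -4 + 5 c + 5 m$ ($l{\left(m,c \right)} = \left(5 m + 5 c\right) - 4 = \left(5 c + 5 m\right) - 4 = -4 + 5 c + 5 m$)
$\left(116 + \left(l{\left(-5,4 \right)} - 5\right) \left(-6\right)\right) h{\left(-3,-5 \right)} = \left(116 + \left(\left(-4 + 5 \cdot 4 + 5 \left(-5\right)\right) - 5\right) \left(-6\right)\right) 6 \left(-3\right) = \left(116 + \left(\left(-4 + 20 - 25\right) - 5\right) \left(-6\right)\right) \left(-18\right) = \left(116 + \left(-9 - 5\right) \left(-6\right)\right) \left(-18\right) = \left(116 - -84\right) \left(-18\right) = \left(116 + 84\right) \left(-18\right) = 200 \left(-18\right) = -3600$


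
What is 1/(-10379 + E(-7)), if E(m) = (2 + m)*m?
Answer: -1/10344 ≈ -9.6674e-5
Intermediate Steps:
E(m) = m*(2 + m)
1/(-10379 + E(-7)) = 1/(-10379 - 7*(2 - 7)) = 1/(-10379 - 7*(-5)) = 1/(-10379 + 35) = 1/(-10344) = -1/10344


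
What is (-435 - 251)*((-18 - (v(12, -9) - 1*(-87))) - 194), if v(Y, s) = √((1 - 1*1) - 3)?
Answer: 205114 + 686*I*√3 ≈ 2.0511e+5 + 1188.2*I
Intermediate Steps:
v(Y, s) = I*√3 (v(Y, s) = √((1 - 1) - 3) = √(0 - 3) = √(-3) = I*√3)
(-435 - 251)*((-18 - (v(12, -9) - 1*(-87))) - 194) = (-435 - 251)*((-18 - (I*√3 - 1*(-87))) - 194) = -686*((-18 - (I*√3 + 87)) - 194) = -686*((-18 - (87 + I*√3)) - 194) = -686*((-18 + (-87 - I*√3)) - 194) = -686*((-105 - I*√3) - 194) = -686*(-299 - I*√3) = 205114 + 686*I*√3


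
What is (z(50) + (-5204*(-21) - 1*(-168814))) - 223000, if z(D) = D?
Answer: 55148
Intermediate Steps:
(z(50) + (-5204*(-21) - 1*(-168814))) - 223000 = (50 + (-5204*(-21) - 1*(-168814))) - 223000 = (50 + (109284 + 168814)) - 223000 = (50 + 278098) - 223000 = 278148 - 223000 = 55148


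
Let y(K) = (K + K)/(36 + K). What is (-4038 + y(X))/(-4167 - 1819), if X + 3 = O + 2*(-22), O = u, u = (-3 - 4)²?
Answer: 38360/56867 ≈ 0.67456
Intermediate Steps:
u = 49 (u = (-7)² = 49)
O = 49
X = 2 (X = -3 + (49 + 2*(-22)) = -3 + (49 - 44) = -3 + 5 = 2)
y(K) = 2*K/(36 + K) (y(K) = (2*K)/(36 + K) = 2*K/(36 + K))
(-4038 + y(X))/(-4167 - 1819) = (-4038 + 2*2/(36 + 2))/(-4167 - 1819) = (-4038 + 2*2/38)/(-5986) = (-4038 + 2*2*(1/38))*(-1/5986) = (-4038 + 2/19)*(-1/5986) = -76720/19*(-1/5986) = 38360/56867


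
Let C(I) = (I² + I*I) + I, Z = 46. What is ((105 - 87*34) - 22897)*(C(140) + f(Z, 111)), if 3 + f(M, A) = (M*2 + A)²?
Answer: -2074059500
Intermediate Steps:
C(I) = I + 2*I² (C(I) = (I² + I²) + I = 2*I² + I = I + 2*I²)
f(M, A) = -3 + (A + 2*M)² (f(M, A) = -3 + (M*2 + A)² = -3 + (2*M + A)² = -3 + (A + 2*M)²)
((105 - 87*34) - 22897)*(C(140) + f(Z, 111)) = ((105 - 87*34) - 22897)*(140*(1 + 2*140) + (-3 + (111 + 2*46)²)) = ((105 - 2958) - 22897)*(140*(1 + 280) + (-3 + (111 + 92)²)) = (-2853 - 22897)*(140*281 + (-3 + 203²)) = -25750*(39340 + (-3 + 41209)) = -25750*(39340 + 41206) = -25750*80546 = -2074059500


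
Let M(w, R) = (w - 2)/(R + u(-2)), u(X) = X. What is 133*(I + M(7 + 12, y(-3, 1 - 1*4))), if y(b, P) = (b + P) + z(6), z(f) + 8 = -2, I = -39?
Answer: -95627/18 ≈ -5312.6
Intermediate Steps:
z(f) = -10 (z(f) = -8 - 2 = -10)
y(b, P) = -10 + P + b (y(b, P) = (b + P) - 10 = (P + b) - 10 = -10 + P + b)
M(w, R) = (-2 + w)/(-2 + R) (M(w, R) = (w - 2)/(R - 2) = (-2 + w)/(-2 + R))
133*(I + M(7 + 12, y(-3, 1 - 1*4))) = 133*(-39 + (-2 + (7 + 12))/(-2 + (-10 + (1 - 1*4) - 3))) = 133*(-39 + (-2 + 19)/(-2 + (-10 + (1 - 4) - 3))) = 133*(-39 + 17/(-2 + (-10 - 3 - 3))) = 133*(-39 + 17/(-2 - 16)) = 133*(-39 + 17/(-18)) = 133*(-39 - 1/18*17) = 133*(-39 - 17/18) = 133*(-719/18) = -95627/18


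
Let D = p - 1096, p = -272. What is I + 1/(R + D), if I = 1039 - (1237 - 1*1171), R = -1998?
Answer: 3275117/3366 ≈ 973.00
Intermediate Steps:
D = -1368 (D = -272 - 1096 = -1368)
I = 973 (I = 1039 - (1237 - 1171) = 1039 - 1*66 = 1039 - 66 = 973)
I + 1/(R + D) = 973 + 1/(-1998 - 1368) = 973 + 1/(-3366) = 973 - 1/3366 = 3275117/3366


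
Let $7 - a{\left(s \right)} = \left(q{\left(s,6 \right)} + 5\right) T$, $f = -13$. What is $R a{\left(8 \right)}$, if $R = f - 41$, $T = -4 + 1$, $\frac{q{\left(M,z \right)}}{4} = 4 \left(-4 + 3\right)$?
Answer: $1404$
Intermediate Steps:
$q{\left(M,z \right)} = -16$ ($q{\left(M,z \right)} = 4 \cdot 4 \left(-4 + 3\right) = 4 \cdot 4 \left(-1\right) = 4 \left(-4\right) = -16$)
$T = -3$
$R = -54$ ($R = -13 - 41 = -54$)
$a{\left(s \right)} = -26$ ($a{\left(s \right)} = 7 - \left(-16 + 5\right) \left(-3\right) = 7 - \left(-11\right) \left(-3\right) = 7 - 33 = -26$)
$R a{\left(8 \right)} = \left(-54\right) \left(-26\right) = 1404$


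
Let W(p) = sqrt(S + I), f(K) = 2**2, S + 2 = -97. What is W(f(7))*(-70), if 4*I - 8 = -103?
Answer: -35*I*sqrt(491) ≈ -775.55*I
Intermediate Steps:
I = -95/4 (I = 2 + (1/4)*(-103) = 2 - 103/4 = -95/4 ≈ -23.750)
S = -99 (S = -2 - 97 = -99)
f(K) = 4
W(p) = I*sqrt(491)/2 (W(p) = sqrt(-99 - 95/4) = sqrt(-491/4) = I*sqrt(491)/2)
W(f(7))*(-70) = (I*sqrt(491)/2)*(-70) = -35*I*sqrt(491)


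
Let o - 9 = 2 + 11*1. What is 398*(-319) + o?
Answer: -126940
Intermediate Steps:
o = 22 (o = 9 + (2 + 11*1) = 9 + (2 + 11) = 9 + 13 = 22)
398*(-319) + o = 398*(-319) + 22 = -126962 + 22 = -126940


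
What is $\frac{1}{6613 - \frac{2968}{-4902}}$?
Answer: $\frac{2451}{16209947} \approx 0.0001512$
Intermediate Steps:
$\frac{1}{6613 - \frac{2968}{-4902}} = \frac{1}{6613 - - \frac{1484}{2451}} = \frac{1}{6613 + \frac{1484}{2451}} = \frac{1}{\frac{16209947}{2451}} = \frac{2451}{16209947}$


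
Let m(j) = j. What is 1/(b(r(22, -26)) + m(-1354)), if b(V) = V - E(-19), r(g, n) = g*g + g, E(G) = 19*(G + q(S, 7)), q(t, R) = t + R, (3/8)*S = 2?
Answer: -3/2164 ≈ -0.0013863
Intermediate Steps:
S = 16/3 (S = (8/3)*2 = 16/3 ≈ 5.3333)
q(t, R) = R + t
E(G) = 703/3 + 19*G (E(G) = 19*(G + (7 + 16/3)) = 19*(G + 37/3) = 19*(37/3 + G) = 703/3 + 19*G)
r(g, n) = g + g² (r(g, n) = g² + g = g + g²)
b(V) = 380/3 + V (b(V) = V - (703/3 + 19*(-19)) = V - (703/3 - 361) = V - 1*(-380/3) = V + 380/3 = 380/3 + V)
1/(b(r(22, -26)) + m(-1354)) = 1/((380/3 + 22*(1 + 22)) - 1354) = 1/((380/3 + 22*23) - 1354) = 1/((380/3 + 506) - 1354) = 1/(1898/3 - 1354) = 1/(-2164/3) = -3/2164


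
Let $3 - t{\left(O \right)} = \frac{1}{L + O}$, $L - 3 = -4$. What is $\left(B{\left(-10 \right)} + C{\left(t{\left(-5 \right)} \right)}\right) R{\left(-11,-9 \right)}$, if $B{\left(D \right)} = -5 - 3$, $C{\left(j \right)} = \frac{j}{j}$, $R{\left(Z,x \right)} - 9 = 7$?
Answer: $-112$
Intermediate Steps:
$L = -1$ ($L = 3 - 4 = -1$)
$R{\left(Z,x \right)} = 16$ ($R{\left(Z,x \right)} = 9 + 7 = 16$)
$t{\left(O \right)} = 3 - \frac{1}{-1 + O}$
$C{\left(j \right)} = 1$
$B{\left(D \right)} = -8$ ($B{\left(D \right)} = -5 - 3 = -8$)
$\left(B{\left(-10 \right)} + C{\left(t{\left(-5 \right)} \right)}\right) R{\left(-11,-9 \right)} = \left(-8 + 1\right) 16 = \left(-7\right) 16 = -112$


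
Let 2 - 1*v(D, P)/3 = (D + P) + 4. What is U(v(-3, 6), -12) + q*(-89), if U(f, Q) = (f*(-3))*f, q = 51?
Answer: -5214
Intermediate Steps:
v(D, P) = -6 - 3*D - 3*P (v(D, P) = 6 - 3*((D + P) + 4) = 6 - 3*(4 + D + P) = 6 + (-12 - 3*D - 3*P) = -6 - 3*D - 3*P)
U(f, Q) = -3*f**2 (U(f, Q) = (-3*f)*f = -3*f**2)
U(v(-3, 6), -12) + q*(-89) = -3*(-6 - 3*(-3) - 3*6)**2 + 51*(-89) = -3*(-6 + 9 - 18)**2 - 4539 = -3*(-15)**2 - 4539 = -3*225 - 4539 = -675 - 4539 = -5214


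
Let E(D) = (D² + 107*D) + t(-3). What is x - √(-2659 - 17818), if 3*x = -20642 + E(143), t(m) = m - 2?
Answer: 15103/3 - I*√20477 ≈ 5034.3 - 143.1*I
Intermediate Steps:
t(m) = -2 + m
E(D) = -5 + D² + 107*D (E(D) = (D² + 107*D) + (-2 - 3) = (D² + 107*D) - 5 = -5 + D² + 107*D)
x = 15103/3 (x = (-20642 + (-5 + 143² + 107*143))/3 = (-20642 + (-5 + 20449 + 15301))/3 = (-20642 + 35745)/3 = (⅓)*15103 = 15103/3 ≈ 5034.3)
x - √(-2659 - 17818) = 15103/3 - √(-2659 - 17818) = 15103/3 - √(-20477) = 15103/3 - I*√20477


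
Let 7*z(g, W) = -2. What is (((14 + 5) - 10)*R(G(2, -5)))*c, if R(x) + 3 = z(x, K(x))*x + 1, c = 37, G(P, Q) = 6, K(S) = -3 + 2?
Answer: -8658/7 ≈ -1236.9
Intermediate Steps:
K(S) = -1
z(g, W) = -2/7 (z(g, W) = (1/7)*(-2) = -2/7)
R(x) = -2 - 2*x/7 (R(x) = -3 + (-2*x/7 + 1) = -3 + (1 - 2*x/7) = -2 - 2*x/7)
(((14 + 5) - 10)*R(G(2, -5)))*c = (((14 + 5) - 10)*(-2 - 2/7*6))*37 = ((19 - 10)*(-2 - 12/7))*37 = (9*(-26/7))*37 = -234/7*37 = -8658/7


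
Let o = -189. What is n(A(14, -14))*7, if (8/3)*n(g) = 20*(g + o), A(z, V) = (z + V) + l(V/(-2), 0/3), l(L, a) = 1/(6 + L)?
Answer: -128940/13 ≈ -9918.5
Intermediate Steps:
A(z, V) = V + z + 1/(6 - V/2) (A(z, V) = (z + V) + 1/(6 + V/(-2)) = (V + z) + 1/(6 + V*(-½)) = (V + z) + 1/(6 - V/2) = V + z + 1/(6 - V/2))
n(g) = -2835/2 + 15*g/2 (n(g) = 3*(20*(g - 189))/8 = 3*(20*(-189 + g))/8 = 3*(-3780 + 20*g)/8 = -2835/2 + 15*g/2)
n(A(14, -14))*7 = (-2835/2 + 15*((-2 + (-12 - 14)*(-14 + 14))/(-12 - 14))/2)*7 = (-2835/2 + 15*((-2 - 26*0)/(-26))/2)*7 = (-2835/2 + 15*(-(-2 + 0)/26)/2)*7 = (-2835/2 + 15*(-1/26*(-2))/2)*7 = (-2835/2 + (15/2)*(1/13))*7 = (-2835/2 + 15/26)*7 = -18420/13*7 = -128940/13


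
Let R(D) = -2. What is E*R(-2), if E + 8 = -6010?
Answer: 12036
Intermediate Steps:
E = -6018 (E = -8 - 6010 = -6018)
E*R(-2) = -6018*(-2) = 12036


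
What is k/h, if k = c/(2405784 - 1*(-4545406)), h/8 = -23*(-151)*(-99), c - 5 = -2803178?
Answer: 934391/6373351477680 ≈ 1.4661e-7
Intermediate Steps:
c = -2803173 (c = 5 - 2803178 = -2803173)
h = -2750616 (h = 8*(-23*(-151)*(-99)) = 8*(3473*(-99)) = 8*(-343827) = -2750616)
k = -2803173/6951190 (k = -2803173/(2405784 - 1*(-4545406)) = -2803173/(2405784 + 4545406) = -2803173/6951190 ≈ -0.40326)
k/h = -2803173/6951190/(-2750616) = -2803173/6951190*(-1/2750616) = 934391/6373351477680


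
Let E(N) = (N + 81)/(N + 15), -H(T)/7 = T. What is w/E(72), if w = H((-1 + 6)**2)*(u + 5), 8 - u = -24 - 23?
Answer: -101500/17 ≈ -5970.6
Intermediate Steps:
H(T) = -7*T
u = 55 (u = 8 - (-24 - 23) = 8 - 1*(-47) = 8 + 47 = 55)
E(N) = (81 + N)/(15 + N)
w = -10500 (w = (-7*(-1 + 6)**2)*(55 + 5) = -7*5**2*60 = -7*25*60 = -175*60 = -10500)
w/E(72) = -10500*(15 + 72)/(81 + 72) = -10500/(153/87) = -10500/((1/87)*153) = -10500/51/29 = -10500*29/51 = -101500/17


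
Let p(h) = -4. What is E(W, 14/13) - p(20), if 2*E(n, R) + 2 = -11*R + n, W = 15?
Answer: 119/26 ≈ 4.5769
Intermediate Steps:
E(n, R) = -1 + n/2 - 11*R/2 (E(n, R) = -1 + (-11*R + n)/2 = -1 + (n - 11*R)/2 = -1 + (n/2 - 11*R/2) = -1 + n/2 - 11*R/2)
E(W, 14/13) - p(20) = (-1 + (1/2)*15 - 77/13) - 1*(-4) = (-1 + 15/2 - 77/13) + 4 = 15/26 + 4 = 119/26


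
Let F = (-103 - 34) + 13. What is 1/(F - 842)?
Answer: -1/966 ≈ -0.0010352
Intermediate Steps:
F = -124 (F = -137 + 13 = -124)
1/(F - 842) = 1/(-124 - 842) = 1/(-966) = -1/966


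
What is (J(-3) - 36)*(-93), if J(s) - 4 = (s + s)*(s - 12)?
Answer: -5394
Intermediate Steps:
J(s) = 4 + 2*s*(-12 + s) (J(s) = 4 + (s + s)*(s - 12) = 4 + (2*s)*(-12 + s) = 4 + 2*s*(-12 + s))
(J(-3) - 36)*(-93) = ((4 - 24*(-3) + 2*(-3)**2) - 36)*(-93) = ((4 + 72 + 2*9) - 36)*(-93) = ((4 + 72 + 18) - 36)*(-93) = (94 - 36)*(-93) = 58*(-93) = -5394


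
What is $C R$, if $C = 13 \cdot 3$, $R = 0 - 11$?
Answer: $-429$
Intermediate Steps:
$R = -11$
$C = 39$
$C R = 39 \left(-11\right) = -429$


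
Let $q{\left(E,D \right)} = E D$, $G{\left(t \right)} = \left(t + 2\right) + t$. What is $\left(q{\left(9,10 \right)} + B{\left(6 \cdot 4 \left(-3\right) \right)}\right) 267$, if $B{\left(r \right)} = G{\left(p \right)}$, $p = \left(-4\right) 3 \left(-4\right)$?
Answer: $50196$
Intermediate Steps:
$p = 48$ ($p = \left(-12\right) \left(-4\right) = 48$)
$G{\left(t \right)} = 2 + 2 t$ ($G{\left(t \right)} = \left(2 + t\right) + t = 2 + 2 t$)
$B{\left(r \right)} = 98$ ($B{\left(r \right)} = 2 + 2 \cdot 48 = 2 + 96 = 98$)
$q{\left(E,D \right)} = D E$
$\left(q{\left(9,10 \right)} + B{\left(6 \cdot 4 \left(-3\right) \right)}\right) 267 = \left(10 \cdot 9 + 98\right) 267 = \left(90 + 98\right) 267 = 188 \cdot 267 = 50196$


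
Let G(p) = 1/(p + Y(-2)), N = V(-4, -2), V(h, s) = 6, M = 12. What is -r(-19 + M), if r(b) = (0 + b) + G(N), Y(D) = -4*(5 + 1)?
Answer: 127/18 ≈ 7.0556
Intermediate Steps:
Y(D) = -24 (Y(D) = -4*6 = -24)
N = 6
G(p) = 1/(-24 + p) (G(p) = 1/(p - 24) = 1/(-24 + p))
r(b) = -1/18 + b (r(b) = (0 + b) + 1/(-24 + 6) = b + 1/(-18) = b - 1/18 = -1/18 + b)
-r(-19 + M) = -(-1/18 + (-19 + 12)) = -(-1/18 - 7) = -1*(-127/18) = 127/18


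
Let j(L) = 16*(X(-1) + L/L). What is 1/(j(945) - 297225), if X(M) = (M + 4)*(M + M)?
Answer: -1/297305 ≈ -3.3635e-6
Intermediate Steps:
X(M) = 2*M*(4 + M) (X(M) = (4 + M)*(2*M) = 2*M*(4 + M))
j(L) = -80 (j(L) = 16*(2*(-1)*(4 - 1) + L/L) = 16*(2*(-1)*3 + 1) = 16*(-6 + 1) = 16*(-5) = -80)
1/(j(945) - 297225) = 1/(-80 - 297225) = 1/(-297305) = -1/297305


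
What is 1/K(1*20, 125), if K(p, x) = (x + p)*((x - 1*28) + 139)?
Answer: 1/34220 ≈ 2.9223e-5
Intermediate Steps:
K(p, x) = (111 + x)*(p + x) (K(p, x) = (p + x)*((x - 28) + 139) = (p + x)*((-28 + x) + 139) = (p + x)*(111 + x) = (111 + x)*(p + x))
1/K(1*20, 125) = 1/(125**2 + 111*(1*20) + 111*125 + (1*20)*125) = 1/(15625 + 111*20 + 13875 + 20*125) = 1/(15625 + 2220 + 13875 + 2500) = 1/34220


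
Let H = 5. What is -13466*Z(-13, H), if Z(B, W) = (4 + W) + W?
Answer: -188524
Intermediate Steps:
Z(B, W) = 4 + 2*W
-13466*Z(-13, H) = -13466*(4 + 2*5) = -13466*(4 + 10) = -13466*14 = -188524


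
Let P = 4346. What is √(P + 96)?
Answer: √4442 ≈ 66.648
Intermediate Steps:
√(P + 96) = √(4346 + 96) = √4442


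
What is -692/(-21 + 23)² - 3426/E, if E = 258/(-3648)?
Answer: 2075569/43 ≈ 48269.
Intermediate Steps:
E = -43/608 (E = 258*(-1/3648) = -43/608 ≈ -0.070724)
-692/(-21 + 23)² - 3426/E = -692/(-21 + 23)² - 3426/(-43/608) = -692/(2²) - 3426*(-608/43) = -692/4 + 2083008/43 = -692*¼ + 2083008/43 = -173 + 2083008/43 = 2075569/43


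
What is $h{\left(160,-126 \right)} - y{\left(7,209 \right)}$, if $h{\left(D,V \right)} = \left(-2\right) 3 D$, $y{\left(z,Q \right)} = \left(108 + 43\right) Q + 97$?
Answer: $-32616$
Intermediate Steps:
$y{\left(z,Q \right)} = 97 + 151 Q$ ($y{\left(z,Q \right)} = 151 Q + 97 = 97 + 151 Q$)
$h{\left(D,V \right)} = - 6 D$
$h{\left(160,-126 \right)} - y{\left(7,209 \right)} = \left(-6\right) 160 - \left(97 + 151 \cdot 209\right) = -960 - \left(97 + 31559\right) = -960 - 31656 = -32616$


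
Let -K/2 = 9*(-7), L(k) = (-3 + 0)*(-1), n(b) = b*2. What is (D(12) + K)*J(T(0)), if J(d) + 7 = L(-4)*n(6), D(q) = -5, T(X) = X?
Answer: 3509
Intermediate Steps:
n(b) = 2*b
L(k) = 3 (L(k) = -3*(-1) = 3)
K = 126 (K = -18*(-7) = -2*(-63) = 126)
J(d) = 29 (J(d) = -7 + 3*(2*6) = -7 + 3*12 = -7 + 36 = 29)
(D(12) + K)*J(T(0)) = (-5 + 126)*29 = 121*29 = 3509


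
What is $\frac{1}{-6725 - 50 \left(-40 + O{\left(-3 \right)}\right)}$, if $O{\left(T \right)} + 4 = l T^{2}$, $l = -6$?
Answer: $- \frac{1}{1825} \approx -0.00054795$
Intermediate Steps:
$O{\left(T \right)} = -4 - 6 T^{2}$
$\frac{1}{-6725 - 50 \left(-40 + O{\left(-3 \right)}\right)} = \frac{1}{-6725 - 50 \left(-40 - \left(4 + 6 \left(-3\right)^{2}\right)\right)} = \frac{1}{-6725 - 50 \left(-40 - 58\right)} = \frac{1}{-6725 - -4900} = \frac{1}{-6725 + 4900} = \frac{1}{-1825} = - \frac{1}{1825}$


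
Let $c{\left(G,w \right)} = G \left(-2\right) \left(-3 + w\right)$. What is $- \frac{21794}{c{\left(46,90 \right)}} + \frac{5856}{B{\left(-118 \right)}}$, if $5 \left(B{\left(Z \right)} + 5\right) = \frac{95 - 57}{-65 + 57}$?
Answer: $- \frac{467417497}{476238} \approx -981.48$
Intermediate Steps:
$c{\left(G,w \right)} = - 2 G \left(-3 + w\right)$
$B{\left(Z \right)} = - \frac{119}{20}$ ($B{\left(Z \right)} = -5 + \frac{\left(95 - 57\right) \frac{1}{-65 + 57}}{5} = -5 + \frac{38 \frac{1}{-8}}{5} = -5 + \frac{38 \left(- \frac{1}{8}\right)}{5} = -5 + \frac{1}{5} \left(- \frac{19}{4}\right) = -5 - \frac{19}{20} = - \frac{119}{20}$)
$- \frac{21794}{c{\left(46,90 \right)}} + \frac{5856}{B{\left(-118 \right)}} = - \frac{21794}{2 \cdot 46 \left(3 - 90\right)} + \frac{5856}{- \frac{119}{20}} = - \frac{21794}{2 \cdot 46 \left(3 - 90\right)} + 5856 \left(- \frac{20}{119}\right) = - \frac{21794}{2 \cdot 46 \left(-87\right)} - \frac{117120}{119} = - \frac{21794}{-8004} - \frac{117120}{119} = \left(-21794\right) \left(- \frac{1}{8004}\right) - \frac{117120}{119} = \frac{10897}{4002} - \frac{117120}{119} = - \frac{467417497}{476238}$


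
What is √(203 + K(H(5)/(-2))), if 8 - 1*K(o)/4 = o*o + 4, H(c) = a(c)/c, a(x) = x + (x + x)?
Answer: √210 ≈ 14.491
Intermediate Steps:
a(x) = 3*x (a(x) = x + 2*x = 3*x)
H(c) = 3 (H(c) = (3*c)/c = 3)
K(o) = 16 - 4*o² (K(o) = 32 - 4*(o*o + 4) = 32 - 4*(o² + 4) = 32 - 4*(4 + o²) = 32 + (-16 - 4*o²) = 16 - 4*o²)
√(203 + K(H(5)/(-2))) = √(203 + (16 - 4*(3/(-2))²)) = √(203 + (16 - 4*(3*(-½))²)) = √(203 + (16 - 4*(-3/2)²)) = √(203 + (16 - 4*9/4)) = √(203 + (16 - 9)) = √(203 + 7) = √210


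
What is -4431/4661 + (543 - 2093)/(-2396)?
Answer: -1696063/5583878 ≈ -0.30374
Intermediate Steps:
-4431/4661 + (543 - 2093)/(-2396) = -4431*1/4661 - 1550*(-1/2396) = -4431/4661 + 775/1198 = -1696063/5583878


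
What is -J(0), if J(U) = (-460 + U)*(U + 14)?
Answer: 6440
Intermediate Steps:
J(U) = (-460 + U)*(14 + U)
-J(0) = -(-6440 + 0² - 446*0) = -(-6440 + 0 + 0) = -1*(-6440) = 6440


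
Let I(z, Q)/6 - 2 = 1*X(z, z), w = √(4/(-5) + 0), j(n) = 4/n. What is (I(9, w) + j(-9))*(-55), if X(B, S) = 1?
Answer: -8690/9 ≈ -965.56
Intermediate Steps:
w = 2*I*√5/5 (w = √(4*(-⅕) + 0) = √(-⅘ + 0) = √(-⅘) = 2*I*√5/5 ≈ 0.89443*I)
I(z, Q) = 18 (I(z, Q) = 12 + 6*(1*1) = 12 + 6*1 = 12 + 6 = 18)
(I(9, w) + j(-9))*(-55) = (18 + 4/(-9))*(-55) = (18 + 4*(-⅑))*(-55) = (18 - 4/9)*(-55) = (158/9)*(-55) = -8690/9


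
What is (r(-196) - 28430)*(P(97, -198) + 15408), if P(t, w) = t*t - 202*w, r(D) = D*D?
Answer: 647222618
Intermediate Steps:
r(D) = D²
P(t, w) = t² - 202*w
(r(-196) - 28430)*(P(97, -198) + 15408) = ((-196)² - 28430)*((97² - 202*(-198)) + 15408) = (38416 - 28430)*((9409 + 39996) + 15408) = 9986*(49405 + 15408) = 9986*64813 = 647222618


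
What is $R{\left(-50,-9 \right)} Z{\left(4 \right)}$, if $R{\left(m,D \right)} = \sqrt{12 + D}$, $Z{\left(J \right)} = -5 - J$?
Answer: $- 9 \sqrt{3} \approx -15.588$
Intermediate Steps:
$R{\left(-50,-9 \right)} Z{\left(4 \right)} = \sqrt{12 - 9} \left(-5 - 4\right) = \sqrt{3} \left(-5 - 4\right) = \sqrt{3} \left(-9\right) = - 9 \sqrt{3}$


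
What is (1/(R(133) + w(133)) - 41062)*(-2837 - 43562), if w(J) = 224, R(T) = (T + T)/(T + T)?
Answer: 428677994651/225 ≈ 1.9052e+9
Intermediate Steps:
R(T) = 1 (R(T) = (2*T)/((2*T)) = (2*T)*(1/(2*T)) = 1)
(1/(R(133) + w(133)) - 41062)*(-2837 - 43562) = (1/(1 + 224) - 41062)*(-2837 - 43562) = (1/225 - 41062)*(-46399) = -9238949/225*(-46399) = 428677994651/225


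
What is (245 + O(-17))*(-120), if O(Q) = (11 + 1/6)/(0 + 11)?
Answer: -324740/11 ≈ -29522.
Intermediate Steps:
O(Q) = 67/66 (O(Q) = (11 + 1/6)/11 = (67/6)*(1/11) = 67/66)
(245 + O(-17))*(-120) = (245 + 67/66)*(-120) = (16237/66)*(-120) = -324740/11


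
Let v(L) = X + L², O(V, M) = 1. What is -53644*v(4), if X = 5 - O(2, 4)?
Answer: -1072880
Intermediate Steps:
X = 4 (X = 5 - 1*1 = 5 - 1 = 4)
v(L) = 4 + L²
-53644*v(4) = -53644*(4 + 4²) = -53644*(4 + 16) = -53644*20 = -1072880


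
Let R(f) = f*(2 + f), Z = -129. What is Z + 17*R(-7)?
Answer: 466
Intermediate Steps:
Z + 17*R(-7) = -129 + 17*(-7*(2 - 7)) = -129 + 17*(-7*(-5)) = -129 + 17*35 = -129 + 595 = 466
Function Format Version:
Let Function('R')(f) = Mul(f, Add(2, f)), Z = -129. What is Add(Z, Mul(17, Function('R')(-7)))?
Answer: 466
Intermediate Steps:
Add(Z, Mul(17, Function('R')(-7))) = Add(-129, Mul(17, Mul(-7, Add(2, -7)))) = Add(-129, Mul(17, Mul(-7, -5))) = Add(-129, Mul(17, 35)) = Add(-129, 595) = 466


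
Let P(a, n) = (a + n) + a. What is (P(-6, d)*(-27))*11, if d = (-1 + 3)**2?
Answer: 2376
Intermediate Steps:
d = 4 (d = 2**2 = 4)
P(a, n) = n + 2*a
(P(-6, d)*(-27))*11 = ((4 + 2*(-6))*(-27))*11 = ((4 - 12)*(-27))*11 = -8*(-27)*11 = 216*11 = 2376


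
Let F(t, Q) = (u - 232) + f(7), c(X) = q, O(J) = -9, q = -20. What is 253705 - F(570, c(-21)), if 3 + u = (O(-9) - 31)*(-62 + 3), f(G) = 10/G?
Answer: 1761050/7 ≈ 2.5158e+5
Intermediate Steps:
c(X) = -20
u = 2357 (u = -3 + (-9 - 31)*(-62 + 3) = -3 - 40*(-59) = -3 + 2360 = 2357)
F(t, Q) = 14885/7 (F(t, Q) = (2357 - 232) + 10/7 = 2125 + 10*(⅐) = 2125 + 10/7 = 14885/7)
253705 - F(570, c(-21)) = 253705 - 1*14885/7 = 253705 - 14885/7 = 1761050/7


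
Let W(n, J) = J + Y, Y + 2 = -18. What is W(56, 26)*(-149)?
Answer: -894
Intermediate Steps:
Y = -20 (Y = -2 - 18 = -20)
W(n, J) = -20 + J (W(n, J) = J - 20 = -20 + J)
W(56, 26)*(-149) = (-20 + 26)*(-149) = 6*(-149) = -894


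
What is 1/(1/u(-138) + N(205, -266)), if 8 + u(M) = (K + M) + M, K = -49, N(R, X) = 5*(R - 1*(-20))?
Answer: 333/374624 ≈ 0.00088889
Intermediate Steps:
N(R, X) = 100 + 5*R (N(R, X) = 5*(R + 20) = 5*(20 + R) = 100 + 5*R)
u(M) = -57 + 2*M (u(M) = -8 + ((-49 + M) + M) = -8 + (-49 + 2*M) = -57 + 2*M)
1/(1/u(-138) + N(205, -266)) = 1/(1/(-57 + 2*(-138)) + (100 + 5*205)) = 1/(1/(-57 - 276) + (100 + 1025)) = 1/(1/(-333) + 1125) = 1/(-1/333 + 1125) = 1/(374624/333) = 333/374624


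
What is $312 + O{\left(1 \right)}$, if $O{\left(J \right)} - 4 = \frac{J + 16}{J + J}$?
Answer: $\frac{649}{2} \approx 324.5$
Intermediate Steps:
$O{\left(J \right)} = 4 + \frac{16 + J}{2 J}$ ($O{\left(J \right)} = 4 + \frac{J + 16}{J + J} = 4 + \frac{16 + J}{2 J}$)
$312 + O{\left(1 \right)} = 312 + \left(\frac{9}{2} + \frac{8}{1}\right) = 312 + \left(\frac{9}{2} + 8 \cdot 1\right) = 312 + \left(\frac{9}{2} + 8\right) = 312 + \frac{25}{2} = \frac{649}{2}$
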